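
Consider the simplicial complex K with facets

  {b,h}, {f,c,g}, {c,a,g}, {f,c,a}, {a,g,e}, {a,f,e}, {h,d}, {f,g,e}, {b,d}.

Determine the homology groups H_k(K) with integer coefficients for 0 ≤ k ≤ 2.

K has 8 vertices, 12 edges, 6 triangles.
rank ∂_0 = 0, rank ∂_1 = 6 ⇒ b_0 = 8 − 0 − 6 = 2; all invariant factors of ∂_1 are 1 so no torsion. So H_0 ≅ Z^2.
rank ∂_1 = 6, rank ∂_2 = 5 ⇒ b_1 = 12 − 6 − 5 = 1; all invariant factors of ∂_2 are 1 so no torsion. So H_1 ≅ Z.
rank ∂_2 = 5, rank ∂_3 = 0 ⇒ b_2 = 6 − 5 − 0 = 1. So H_2 ≅ Z.

H_0 = Z^2,  H_1 = Z,  H_2 = Z.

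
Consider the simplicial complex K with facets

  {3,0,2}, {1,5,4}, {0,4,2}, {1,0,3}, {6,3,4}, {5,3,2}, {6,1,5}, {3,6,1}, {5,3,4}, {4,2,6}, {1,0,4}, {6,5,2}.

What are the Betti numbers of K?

Fix the vertex order 0 < 1 < 2 < 3 < 4 < 5 < 6 and write every simplex with vertices in increasing order. Then dim K = 2 and the simplices of K are:

  0-simplices (7): [0], [1], [2], [3], [4], [5], [6]
  1-simplices (18): [0,1], [0,2], [0,3], [0,4], [1,3], [1,4], [1,5], [1,6], [2,3], [2,4], [2,5], [2,6], [3,4], [3,5], [3,6], [4,5], [4,6], [5,6]
  2-simplices (12): [0,1,3], [0,1,4], [0,2,3], [0,2,4], [1,3,6], [1,4,5], [1,5,6], [2,3,5], [2,4,6], [2,5,6], [3,4,5], [3,4,6]

giving chain groups C_0 ≅ Z^7, C_1 ≅ Z^18, C_2 ≅ Z^12.

∂_1: C_1 → C_0 sends each edge [p,q] (with p < q) to q − p. For instance
  ∂[0,3] = [3] − [0].
The resulting 7×18 matrix has rank 6, and its Smith normal form has invariant factors (1,1,1,1,1,1).

The boundary map ∂_2: C_2 → C_1 sends each 2-simplex [p,q,r] to [q,r] − [p,r] + [p,q]. For instance
  ∂[2,4,6] = [4,6] − [2,6] + [2,4],
  ∂[0,1,3] = [1,3] − [0,3] + [0,1].
The resulting 18×12 matrix has rank 12, and its Smith normal form has invariant factors (1,1,1,1,1,1,1,1,1,1,1,2).

From H_k ≅ ker(∂_k) / im(∂_{k+1}) we obtain:

  H_0: rank C_0 − rank ∂_1 = 7 − 6 = 1, and the invariant factors of ∂_1 are all 1, so H_0 ≅ Z.
  H_1: rank ker ∂_1 − rank ∂_2 = (18 − 6) − 12 = 0, and ∂_2 has invariant factor 2 > 1, so H_1 ≅ Z/2.
  H_2: rank ker ∂_2 − rank ∂_3 = (12 − 12) − 0 = 0, and there is no ∂_3, so H_2 ≅ 0.

As a check, the Euler characteristic is 7 − 18 + 12 = 1, which agrees with 1 − 0 + 0 = 1.

Hence the Betti numbers are b_0 = 1, b_1 = 0, b_2 = 0.

b_0 = 1, b_1 = 0, b_2 = 0.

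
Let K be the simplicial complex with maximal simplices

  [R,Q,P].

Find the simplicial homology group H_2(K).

H_2 = 0.

Order the vertices as P < Q < R. Listing each simplex with vertices in this order, K has dimension 2 with simplices:

  0-simplices (3): P, Q, R
  1-simplices (3): PQ, PR, QR
  2-simplices (1): PQR

Hence C_0 ≅ Z^3, C_1 ≅ Z^3, C_2 ≅ Z^1.

The boundary map ∂_1: C_1 → C_0 is given by ∂[p,q] = [q] − [p]. For instance
  ∂QR = R − Q.
As a 3×3 matrix over Z this has rank 2, with invariant factors (1,1).

The boundary map ∂_2: C_2 → C_1 sends each 2-simplex [p,q,r] to [q,r] − [p,r] + [p,q]. For instance
  ∂PQR = QR − PR + PQ.
As a 3×1 matrix over Z this has rank 1, with invariant factors (1).

From H_k ≅ ker(∂_k) / im(∂_{k+1}) we obtain:

  H_2: rank ker ∂_2 − rank ∂_3 = (1 − 1) − 0 = 0, and there is no ∂_3, so H_2 = 0.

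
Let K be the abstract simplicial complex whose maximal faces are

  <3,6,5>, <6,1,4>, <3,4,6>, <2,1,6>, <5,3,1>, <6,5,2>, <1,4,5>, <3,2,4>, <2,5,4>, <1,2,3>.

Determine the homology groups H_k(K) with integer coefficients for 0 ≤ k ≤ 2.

H_0 ≅ Z,  H_1 ≅ Z/2,  H_2 = 0.

Fix the vertex order 1 < 2 < 3 < 4 < 5 < 6 and write every simplex with vertices in increasing order. Then dim K = 2 and the simplices of K are:

  0-simplices (6): [1], [2], [3], [4], [5], [6]
  1-simplices (15): [1,2], [1,3], [1,4], [1,5], [1,6], [2,3], [2,4], [2,5], [2,6], [3,4], [3,5], [3,6], [4,5], [4,6], [5,6]
  2-simplices (10): [1,2,3], [1,2,6], [1,3,5], [1,4,5], [1,4,6], [2,3,4], [2,4,5], [2,5,6], [3,4,6], [3,5,6]

Hence C_0 ≅ Z^6, C_1 ≅ Z^15, C_2 ≅ Z^10.

∂_1: C_1 → C_0 sends each edge [p,q] (with p < q) to q − p.
The resulting 6×15 matrix has rank 5, and its Smith normal form has invariant factors (1,1,1,1,1).

The boundary map ∂_2: C_2 → C_1 maps a triangle to the signed sum of its edges. For instance
  ∂[1,4,5] = [4,5] − [1,5] + [1,4],
  ∂[2,3,4] = [3,4] − [2,4] + [2,3].
As a 15×10 matrix over Z this has rank 10, with invariant factors (1,1,1,1,1,1,1,1,1,2).

Reading off H_k = ker ∂_k / im ∂_{k+1}:

  H_0: rank C_0 − rank ∂_1 = 6 − 5 = 1, and the invariant factors of ∂_1 are all 1, so H_0 ≅ Z.
  H_1: rank ker ∂_1 − rank ∂_2 = (15 − 5) − 10 = 0, and ∂_2 has invariant factor 2 > 1, so H_1 ≅ Z/2.
  H_2: rank ker ∂_2 − rank ∂_3 = (10 − 10) − 0 = 0, and there is no ∂_3, so H_2 ≅ 0.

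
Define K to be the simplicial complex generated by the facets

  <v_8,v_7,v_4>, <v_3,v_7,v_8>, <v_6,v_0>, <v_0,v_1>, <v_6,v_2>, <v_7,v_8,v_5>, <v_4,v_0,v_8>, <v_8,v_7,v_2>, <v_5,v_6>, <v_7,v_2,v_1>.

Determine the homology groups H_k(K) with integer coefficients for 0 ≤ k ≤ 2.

Fix the vertex order v_0 < v_1 < v_2 < v_3 < v_4 < v_5 < v_6 < v_7 < v_8 and write every simplex with vertices in increasing order. Then dim K = 2 and the simplices of K are:

  0-simplices (9): [v_0], [v_1], [v_2], [v_3], [v_4], [v_5], [v_6], [v_7], [v_8]
  1-simplices (17): (17 of them)
  2-simplices (6): [v_0,v_4,v_8], [v_1,v_2,v_7], [v_2,v_7,v_8], [v_3,v_7,v_8], [v_4,v_7,v_8], [v_5,v_7,v_8]

Hence C_0 ≅ Z^9, C_1 ≅ Z^17, C_2 ≅ Z^6.

The boundary map ∂_1: C_1 → C_0 sends each edge [p,q] (with p < q) to q − p. For instance
  ∂[v_2,v_8] = [v_8] − [v_2].
As a 9×17 matrix over Z this has rank 8, with invariant factors (1,1,1,1,1,1,1,1).

Boundary ∂_2: C_2 → C_1 maps a triangle to the signed sum of its edges. For instance
  ∂[v_2,v_7,v_8] = [v_7,v_8] − [v_2,v_8] + [v_2,v_7],
  ∂[v_0,v_4,v_8] = [v_4,v_8] − [v_0,v_8] + [v_0,v_4].
The resulting 17×6 matrix has rank 6, and its Smith normal form has invariant factors (1,1,1,1,1,1).

Now H_k = ker ∂_k / im ∂_{k+1}, so:

  H_0: rank C_0 − rank ∂_1 = 9 − 8 = 1, and the invariant factors of ∂_1 are all 1, so H_0 ≅ Z.
  H_1: rank ker ∂_1 − rank ∂_2 = (17 − 8) − 6 = 3, and the invariant factors of ∂_2 are all 1, so H_1 ≅ Z^3.
  H_2: rank ker ∂_2 − rank ∂_3 = (6 − 6) − 0 = 0, and there is no ∂_3, so H_2 ≅ 0.

As a check, the Euler characteristic is 9 − 17 + 6 = -2, which agrees with 1 − 3 + 0 = -2.

H_0 ≅ Z,  H_1 ≅ Z^3,  H_2 = 0.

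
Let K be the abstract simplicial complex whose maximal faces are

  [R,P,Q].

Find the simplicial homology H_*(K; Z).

H_0 = Z,  H_1 = 0,  H_2 = 0.

We work with the vertex ordering P < Q < R. The simplices of K, each written with vertices in increasing order, are:

  0-simplices (3): P, Q, R
  1-simplices (3): PQ, PR, QR
  2-simplices (1): PQR

Hence C_0 ≅ Z^3, C_1 ≅ Z^3, C_2 ≅ Z^1.

Boundary ∂_1: C_1 → C_0 maps an edge to its endpoints' difference, ∂[p,q] = q − p.
This gives a 3×3 integer matrix of rank 2; reducing to Smith normal form yields diagonal entries (1,1).

The boundary map ∂_2: C_2 → C_1 acts by ∂[p,q,r] = [q,r] − [p,r] + [p,q]. For instance
  ∂PQR = QR − PR + PQ.
The resulting 3×1 matrix has rank 1, and its Smith normal form has invariant factors (1).

From H_k ≅ ker(∂_k) / im(∂_{k+1}) we obtain:

  H_0: rank C_0 − rank ∂_1 = 3 − 2 = 1, and the invariant factors of ∂_1 are all 1, so H_0 = Z.
  H_1: rank ker ∂_1 − rank ∂_2 = (3 − 2) − 1 = 0, and the invariant factors of ∂_2 are all 1, so H_1 = 0.
  H_2: rank ker ∂_2 − rank ∂_3 = (1 − 1) − 0 = 0, and there is no ∂_3, so H_2 = 0.

(K is a triangulation of the 2-simplex.)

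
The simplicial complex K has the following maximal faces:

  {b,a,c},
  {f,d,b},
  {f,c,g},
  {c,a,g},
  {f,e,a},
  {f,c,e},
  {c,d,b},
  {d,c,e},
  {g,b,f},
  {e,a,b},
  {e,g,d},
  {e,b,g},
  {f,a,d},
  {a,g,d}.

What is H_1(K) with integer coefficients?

Order the vertices as a < b < c < d < e < f < g. Listing each simplex with vertices in this order, K has dimension 2 with simplices:

  0-simplices (7): a, b, c, d, e, f, g
  1-simplices (21): ab, ac, ad, ae, af, ag, bc, bd, be, bf, bg, cd, ce, cf, cg, de, df, dg, ef, eg, fg
  2-simplices (14): abc, abe, acg, adf, adg, aef, bcd, bdf, beg, bfg, cde, cef, cfg, deg

giving chain groups C_0 ≅ Z^7, C_1 ≅ Z^21, C_2 ≅ Z^14.

∂_1: C_1 → C_0 is given by ∂[p,q] = [q] − [p].
The resulting 7×21 matrix has rank 6, and its Smith normal form has invariant factors (1,1,1,1,1,1).

∂_2: C_2 → C_1 sends each 2-simplex [p,q,r] to [q,r] − [p,r] + [p,q]. For instance
  ∂cde = de − ce + cd,
  ∂beg = eg − bg + be.
The resulting 21×14 matrix has rank 13, and its Smith normal form has invariant factors (1,1,1,1,1,1,1,1,1,1,1,1,1).

Reading off H_k = ker ∂_k / im ∂_{k+1}:

  H_1: rank ker ∂_1 − rank ∂_2 = (21 − 6) − 13 = 2, and the invariant factors of ∂_2 are all 1, so H_1 = Z^2.

(K is a triangulation of the torus T^2.)

H_1 = Z^2.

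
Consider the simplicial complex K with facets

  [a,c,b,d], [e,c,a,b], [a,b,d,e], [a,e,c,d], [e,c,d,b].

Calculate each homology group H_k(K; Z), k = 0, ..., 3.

H_0 ≅ Z,  H_1 = 0,  H_2 = 0,  H_3 ≅ Z.

Take the total order a < b < c < d < e on the vertex set. Then K (dimension 3) consists of the simplices:

  0-simplices (5): a, b, c, d, e
  1-simplices (10): ab, ac, ad, ae, bc, bd, be, cd, ce, de
  2-simplices (10): abc, abd, abe, acd, ace, ade, bcd, bce, bde, cde
  3-simplices (5): abcd, abce, abde, acde, bcde

giving chain groups C_0 ≅ Z^5, C_1 ≅ Z^10, C_2 ≅ Z^10, C_3 ≅ Z^5.

∂_1: C_1 → C_0 maps an edge to its endpoints' difference, ∂[p,q] = q − p. For instance
  ∂be = e − b.
As a 5×10 matrix over Z this has rank 4, with invariant factors (1,1,1,1).

The boundary map ∂_2: C_2 → C_1 maps a triangle to the signed sum of its edges. For instance
  ∂abd = bd − ad + ab,
  ∂bce = ce − be + bc.
This gives a 10×10 integer matrix of rank 6; reducing to Smith normal form yields diagonal entries (1,1,1,1,1,1).

∂_3: C_3 → C_2 sends each 3-simplex σ to the alternating sum Σ_i (−1)^i (σ with its i-th vertex removed). For instance
  ∂acde = cde − ade + ace − acd,
  ∂abde = bde − ade + abe − abd.
The 10×5 boundary matrix has rank 4 and Smith normal form diag(1,1,1,1).

Now H_k = ker ∂_k / im ∂_{k+1}, so:

  H_0: rank C_0 − rank ∂_1 = 5 − 4 = 1, and the invariant factors of ∂_1 are all 1, so H_0 ≅ Z.
  H_1: rank ker ∂_1 − rank ∂_2 = (10 − 4) − 6 = 0, and the invariant factors of ∂_2 are all 1, so H_1 ≅ 0.
  H_2: rank ker ∂_2 − rank ∂_3 = (10 − 6) − 4 = 0, and the invariant factors of ∂_3 are all 1, so H_2 ≅ 0.
  H_3: rank ker ∂_3 − rank ∂_4 = (5 − 4) − 0 = 1, and there is no ∂_4, so H_3 ≅ Z.

As a check, the Euler characteristic is 5 − 10 + 10 − 5 = 0, which agrees with 1 − 0 + 0 − 1 = 0.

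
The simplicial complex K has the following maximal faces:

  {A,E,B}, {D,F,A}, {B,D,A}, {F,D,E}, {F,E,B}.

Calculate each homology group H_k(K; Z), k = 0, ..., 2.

Take the total order A < B < D < E < F on the vertex set. Then K (dimension 2) consists of the simplices:

  0-simplices (5): A, B, D, E, F
  1-simplices (10): AB, AD, AE, AF, BD, BE, BF, DE, DF, EF
  2-simplices (5): ABD, ABE, ADF, BEF, DEF

so the chain groups are C_0 ≅ Z^5, C_1 ≅ Z^10, C_2 ≅ Z^5.

∂_1: C_1 → C_0 sends each edge [p,q] (with p < q) to q − p. For instance
  ∂DE = E − D.
As a 5×10 matrix over Z this has rank 4, with invariant factors (1,1,1,1).

Boundary ∂_2: C_2 → C_1 acts by ∂[p,q,r] = [q,r] − [p,r] + [p,q]. For instance
  ∂DEF = EF − DF + DE,
  ∂ADF = DF − AF + AD.
As a 10×5 matrix over Z this has rank 5, with invariant factors (1,1,1,1,1).

From H_k ≅ ker(∂_k) / im(∂_{k+1}) we obtain:

  H_0: rank C_0 − rank ∂_1 = 5 − 4 = 1, and the invariant factors of ∂_1 are all 1, so H_0 ≅ Z.
  H_1: rank ker ∂_1 − rank ∂_2 = (10 − 4) − 5 = 1, and the invariant factors of ∂_2 are all 1, so H_1 ≅ Z.
  H_2: rank ker ∂_2 − rank ∂_3 = (5 − 5) − 0 = 0, and there is no ∂_3, so H_2 ≅ 0.

H_0 = Z,  H_1 = Z,  H_2 = 0.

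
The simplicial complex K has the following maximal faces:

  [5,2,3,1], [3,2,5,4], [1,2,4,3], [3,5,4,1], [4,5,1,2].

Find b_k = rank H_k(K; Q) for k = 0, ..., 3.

Order the vertices as 1 < 2 < 3 < 4 < 5. Listing each simplex with vertices in this order, K has dimension 3 with simplices:

  0-simplices (5): [1], [2], [3], [4], [5]
  1-simplices (10): [1,2], [1,3], [1,4], [1,5], [2,3], [2,4], [2,5], [3,4], [3,5], [4,5]
  2-simplices (10): [1,2,3], [1,2,4], [1,2,5], [1,3,4], [1,3,5], [1,4,5], [2,3,4], [2,3,5], [2,4,5], [3,4,5]
  3-simplices (5): [1,2,3,4], [1,2,3,5], [1,2,4,5], [1,3,4,5], [2,3,4,5]

so the chain groups are C_0 ≅ Z^5, C_1 ≅ Z^10, C_2 ≅ Z^10, C_3 ≅ Z^5.

∂_1: C_1 → C_0 sends each edge [p,q] (with p < q) to q − p.
As a 5×10 matrix over Z this has rank 4, with invariant factors (1,1,1,1).

Boundary ∂_2: C_2 → C_1 acts by ∂[p,q,r] = [q,r] − [p,r] + [p,q]. For instance
  ∂[1,2,4] = [2,4] − [1,4] + [1,2],
  ∂[1,3,4] = [3,4] − [1,4] + [1,3].
The resulting 10×10 matrix has rank 6, and its Smith normal form has invariant factors (1,1,1,1,1,1).

∂_3: C_3 → C_2 sends each 3-simplex σ to the alternating sum Σ_i (−1)^i (σ with its i-th vertex removed). For instance
  ∂[1,3,4,5] = [3,4,5] − [1,4,5] + [1,3,5] − [1,3,4],
  ∂[2,3,4,5] = [3,4,5] − [2,4,5] + [2,3,5] − [2,3,4].
The 10×5 boundary matrix has rank 4 and Smith normal form diag(1,1,1,1).

From H_k ≅ ker(∂_k) / im(∂_{k+1}) we obtain:

  H_0: rank C_0 − rank ∂_1 = 5 − 4 = 1, and the invariant factors of ∂_1 are all 1, so H_0 ≅ Z.
  H_1: rank ker ∂_1 − rank ∂_2 = (10 − 4) − 6 = 0, and the invariant factors of ∂_2 are all 1, so H_1 ≅ 0.
  H_2: rank ker ∂_2 − rank ∂_3 = (10 − 6) − 4 = 0, and the invariant factors of ∂_3 are all 1, so H_2 ≅ 0.
  H_3: rank ker ∂_3 − rank ∂_4 = (5 − 4) − 0 = 1, and there is no ∂_4, so H_3 ≅ Z.

As a check, the Euler characteristic is 5 − 10 + 10 − 5 = 0, which agrees with 1 − 0 + 0 − 1 = 0.

Hence the Betti numbers are b_0 = 1, b_1 = 0, b_2 = 0, b_3 = 1.

b_0 = 1, b_1 = 0, b_2 = 0, b_3 = 1.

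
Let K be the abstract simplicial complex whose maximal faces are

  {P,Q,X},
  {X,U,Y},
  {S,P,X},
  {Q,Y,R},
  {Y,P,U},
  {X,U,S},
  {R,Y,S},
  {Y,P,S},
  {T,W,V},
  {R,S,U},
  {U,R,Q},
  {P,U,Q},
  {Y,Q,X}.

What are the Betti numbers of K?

We work with the vertex ordering P < Q < R < S < T < U < V < W < X < Y. The simplices of K, each written with vertices in increasing order, are:

  0-simplices (10): P, Q, R, S, T, U, V, W, X, Y
  1-simplices (21): PQ, PS, PU, PX, PY, QR, QU, QX, QY, RS, RU, RY, SU, SX, SY, TV, TW, UX, UY, VW, XY
  2-simplices (13): PQU, PQX, PSX, PSY, PUY, QRU, QRY, QXY, RSU, RSY, SUX, TVW, UXY

so the chain groups are C_0 ≅ Z^10, C_1 ≅ Z^21, C_2 ≅ Z^13.

The boundary map ∂_1: C_1 → C_0 sends each edge [p,q] (with p < q) to q − p.
The 10×21 boundary matrix has rank 8 and Smith normal form diag(1,1,1,1,1,1,1,1).

∂_2: C_2 → C_1 sends each 2-simplex [p,q,r] to [q,r] − [p,r] + [p,q]. For instance
  ∂RSY = SY − RY + RS,
  ∂QRU = RU − QU + QR.
As a 21×13 matrix over Z this has rank 13, with invariant factors (1,1,1,1,1,1,1,1,1,1,1,1,2).

Computing H_k = (kernel of ∂_k) / (image of ∂_{k+1}):

  H_0: rank C_0 − rank ∂_1 = 10 − 8 = 2, and the invariant factors of ∂_1 are all 1, so H_0 = Z^2.
  H_1: rank ker ∂_1 − rank ∂_2 = (21 − 8) − 13 = 0, and ∂_2 has invariant factor 2 > 1, so H_1 = Z/2Z.
  H_2: rank ker ∂_2 − rank ∂_3 = (13 − 13) − 0 = 0, and there is no ∂_3, so H_2 = 0.

Hence the Betti numbers are b_0 = 2, b_1 = 0, b_2 = 0.

b_0 = 2, b_1 = 0, b_2 = 0.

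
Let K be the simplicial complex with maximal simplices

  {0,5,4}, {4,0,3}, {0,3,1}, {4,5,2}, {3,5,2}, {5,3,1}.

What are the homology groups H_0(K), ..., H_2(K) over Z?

Order the vertices as 0 < 1 < 2 < 3 < 4 < 5. Listing each simplex with vertices in this order, K has dimension 2 with simplices:

  0-simplices (6): [0], [1], [2], [3], [4], [5]
  1-simplices (12): [0,1], [0,3], [0,4], [0,5], [1,3], [1,5], [2,3], [2,4], [2,5], [3,4], [3,5], [4,5]
  2-simplices (6): [0,1,3], [0,3,4], [0,4,5], [1,3,5], [2,3,5], [2,4,5]

giving chain groups C_0 ≅ Z^6, C_1 ≅ Z^12, C_2 ≅ Z^6.

∂_1: C_1 → C_0 maps an edge to its endpoints' difference, ∂[p,q] = q − p. For instance
  ∂[0,4] = [4] − [0].
The 6×12 boundary matrix has rank 5 and Smith normal form diag(1,1,1,1,1).

∂_2: C_2 → C_1 maps a triangle to the signed sum of its edges. For instance
  ∂[2,3,5] = [3,5] − [2,5] + [2,3],
  ∂[0,4,5] = [4,5] − [0,5] + [0,4].
As a 12×6 matrix over Z this has rank 6, with invariant factors (1,1,1,1,1,1).

From H_k ≅ ker(∂_k) / im(∂_{k+1}) we obtain:

  H_0: rank C_0 − rank ∂_1 = 6 − 5 = 1, and the invariant factors of ∂_1 are all 1, so H_0 = Z.
  H_1: rank ker ∂_1 − rank ∂_2 = (12 − 5) − 6 = 1, and the invariant factors of ∂_2 are all 1, so H_1 = Z.
  H_2: rank ker ∂_2 − rank ∂_3 = (6 − 6) − 0 = 0, and there is no ∂_3, so H_2 = 0.

As a check, the Euler characteristic is 6 − 12 + 6 = 0, which agrees with 1 − 1 + 0 = 0.
(K is a triangulation of the cylinder S^1 x I.)

H_0 ≅ Z,  H_1 ≅ Z,  H_2 = 0.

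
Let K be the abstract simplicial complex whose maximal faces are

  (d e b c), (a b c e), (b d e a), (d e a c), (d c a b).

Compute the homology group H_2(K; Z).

Take the total order a < b < c < d < e on the vertex set. Then K (dimension 3) consists of the simplices:

  0-simplices (5): a, b, c, d, e
  1-simplices (10): ab, ac, ad, ae, bc, bd, be, cd, ce, de
  2-simplices (10): abc, abd, abe, acd, ace, ade, bcd, bce, bde, cde
  3-simplices (5): abcd, abce, abde, acde, bcde

giving chain groups C_0 ≅ Z^5, C_1 ≅ Z^10, C_2 ≅ Z^10, C_3 ≅ Z^5.

∂_1: C_1 → C_0 is given by ∂[p,q] = [q] − [p]. For instance
  ∂ac = c − a.
The 5×10 boundary matrix has rank 4 and Smith normal form diag(1,1,1,1).

Boundary ∂_2: C_2 → C_1 maps a triangle to the signed sum of its edges. For instance
  ∂bde = de − be + bd,
  ∂abe = be − ae + ab.
The resulting 10×10 matrix has rank 6, and its Smith normal form has invariant factors (1,1,1,1,1,1).

∂_3: C_3 → C_2 sends each 3-simplex σ to the alternating sum Σ_i (−1)^i (σ with its i-th vertex removed). For instance
  ∂acde = cde − ade + ace − acd,
  ∂abde = bde − ade + abe − abd.
The resulting 10×5 matrix has rank 4, and its Smith normal form has invariant factors (1,1,1,1).

From H_k ≅ ker(∂_k) / im(∂_{k+1}) we obtain:

  H_2: rank ker ∂_2 − rank ∂_3 = (10 − 6) − 4 = 0, and the invariant factors of ∂_3 are all 1, so H_2 ≅ 0.

(K is a triangulation of the 3-sphere S^3.)

H_2 ≅ 0.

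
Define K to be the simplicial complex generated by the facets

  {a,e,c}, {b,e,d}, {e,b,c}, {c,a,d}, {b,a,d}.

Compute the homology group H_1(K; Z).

H_1 ≅ Z.

Take the total order a < b < c < d < e on the vertex set. Then K (dimension 2) consists of the simplices:

  0-simplices (5): a, b, c, d, e
  1-simplices (10): ab, ac, ad, ae, bc, bd, be, cd, ce, de
  2-simplices (5): abd, acd, ace, bce, bde

so the chain groups are C_0 ≅ Z^5, C_1 ≅ Z^10, C_2 ≅ Z^5.

Boundary ∂_1: C_1 → C_0 sends each edge [p,q] (with p < q) to q − p.
The 5×10 boundary matrix has rank 4 and Smith normal form diag(1,1,1,1).

∂_2: C_2 → C_1 acts by ∂[p,q,r] = [q,r] − [p,r] + [p,q]. For instance
  ∂bce = ce − be + bc,
  ∂ace = ce − ae + ac.
As a 10×5 matrix over Z this has rank 5, with invariant factors (1,1,1,1,1).

Now H_k = ker ∂_k / im ∂_{k+1}, so:

  H_1: rank ker ∂_1 − rank ∂_2 = (10 − 4) − 5 = 1, and the invariant factors of ∂_2 are all 1, so H_1 = Z.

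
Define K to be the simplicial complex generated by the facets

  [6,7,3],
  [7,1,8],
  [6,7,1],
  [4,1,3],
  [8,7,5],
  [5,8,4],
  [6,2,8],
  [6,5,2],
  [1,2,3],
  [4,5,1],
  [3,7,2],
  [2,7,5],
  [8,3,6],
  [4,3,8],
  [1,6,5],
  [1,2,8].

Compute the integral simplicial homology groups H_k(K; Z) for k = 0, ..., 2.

Fix the vertex order 1 < 2 < 3 < 4 < 5 < 6 < 7 < 8 and write every simplex with vertices in increasing order. Then dim K = 2 and the simplices of K are:

  0-simplices (8): [1], [2], [3], [4], [5], [6], [7], [8]
  1-simplices (24): (24 of them)
  2-simplices (16): [1,2,3], [1,2,8], [1,3,4], [1,4,5], [1,5,6], [1,6,7], [1,7,8], [2,3,7], [2,5,6], [2,5,7], [2,6,8], [3,4,8], [3,6,7], [3,6,8], [4,5,8], [5,7,8]

so the chain groups are C_0 ≅ Z^8, C_1 ≅ Z^24, C_2 ≅ Z^16.

Boundary ∂_1: C_1 → C_0 maps an edge to its endpoints' difference, ∂[p,q] = q − p.
The resulting 8×24 matrix has rank 7, and its Smith normal form has invariant factors (1,1,1,1,1,1,1).

∂_2: C_2 → C_1 maps a triangle to the signed sum of its edges. For instance
  ∂[2,5,7] = [5,7] − [2,7] + [2,5],
  ∂[2,6,8] = [6,8] − [2,8] + [2,6].
As a 24×16 matrix over Z this has rank 15, with invariant factors (1,1,1,1,1,1,1,1,1,1,1,1,1,1,1).

Reading off H_k = ker ∂_k / im ∂_{k+1}:

  H_0: rank C_0 − rank ∂_1 = 8 − 7 = 1, and the invariant factors of ∂_1 are all 1, so H_0 = Z.
  H_1: rank ker ∂_1 − rank ∂_2 = (24 − 7) − 15 = 2, and the invariant factors of ∂_2 are all 1, so H_1 = Z^2.
  H_2: rank ker ∂_2 − rank ∂_3 = (16 − 15) − 0 = 1, and there is no ∂_3, so H_2 = Z.

H_0 ≅ Z,  H_1 ≅ Z^2,  H_2 ≅ Z.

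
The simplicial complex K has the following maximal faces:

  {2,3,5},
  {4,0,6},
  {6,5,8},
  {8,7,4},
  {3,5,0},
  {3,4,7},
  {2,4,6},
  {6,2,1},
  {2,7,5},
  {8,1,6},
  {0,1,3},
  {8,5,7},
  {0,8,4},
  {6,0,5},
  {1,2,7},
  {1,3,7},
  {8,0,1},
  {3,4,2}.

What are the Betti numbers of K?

We work with the vertex ordering 0 < 1 < 2 < 3 < 4 < 5 < 6 < 7 < 8. The simplices of K, each written with vertices in increasing order, are:

  0-simplices (9): [0], [1], [2], [3], [4], [5], [6], [7], [8]
  1-simplices (27): (27 of them)
  2-simplices (18): [0,1,3], [0,1,8], [0,3,5], [0,4,6], [0,4,8], [0,5,6], [1,2,6], [1,2,7], [1,3,7], [1,6,8], [2,3,4], [2,3,5], [2,4,6], [2,5,7], [3,4,7], [4,7,8], [5,6,8], [5,7,8]

so the chain groups are C_0 ≅ Z^9, C_1 ≅ Z^27, C_2 ≅ Z^18.

∂_1: C_1 → C_0 sends each edge [p,q] (with p < q) to q − p.
The resulting 9×27 matrix has rank 8, and its Smith normal form has invariant factors (1,1,1,1,1,1,1,1).

Boundary ∂_2: C_2 → C_1 maps a triangle to the signed sum of its edges. For instance
  ∂[1,6,8] = [6,8] − [1,8] + [1,6],
  ∂[0,1,8] = [1,8] − [0,8] + [0,1].
The 27×18 boundary matrix has rank 18 and Smith normal form diag(1,1,1,1,1,1,1,1,1,1,1,1,1,1,1,1,1,2).

Now H_k = ker ∂_k / im ∂_{k+1}, so:

  H_0: rank C_0 − rank ∂_1 = 9 − 8 = 1, and the invariant factors of ∂_1 are all 1, so H_0 ≅ Z.
  H_1: rank ker ∂_1 − rank ∂_2 = (27 − 8) − 18 = 1, and ∂_2 has invariant factor 2 > 1, so H_1 ≅ Z × Z/2.
  H_2: rank ker ∂_2 − rank ∂_3 = (18 − 18) − 0 = 0, and there is no ∂_3, so H_2 ≅ 0.

(K is a triangulation of the Klein bottle.)

Hence the Betti numbers are b_0 = 1, b_1 = 1, b_2 = 0.

b_0 = 1, b_1 = 1, b_2 = 0.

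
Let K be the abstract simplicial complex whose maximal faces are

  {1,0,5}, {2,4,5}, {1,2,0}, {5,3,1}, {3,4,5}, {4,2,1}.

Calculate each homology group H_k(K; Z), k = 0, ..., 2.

We work with the vertex ordering 0 < 1 < 2 < 3 < 4 < 5. The simplices of K, each written with vertices in increasing order, are:

  0-simplices (6): [0], [1], [2], [3], [4], [5]
  1-simplices (12): [0,1], [0,2], [0,5], [1,2], [1,3], [1,4], [1,5], [2,4], [2,5], [3,4], [3,5], [4,5]
  2-simplices (6): [0,1,2], [0,1,5], [1,2,4], [1,3,5], [2,4,5], [3,4,5]

so the chain groups are C_0 ≅ Z^6, C_1 ≅ Z^12, C_2 ≅ Z^6.

The boundary map ∂_1: C_1 → C_0 maps an edge to its endpoints' difference, ∂[p,q] = q − p.
The resulting 6×12 matrix has rank 5, and its Smith normal form has invariant factors (1,1,1,1,1).

∂_2: C_2 → C_1 acts by ∂[p,q,r] = [q,r] − [p,r] + [p,q]. For instance
  ∂[0,1,5] = [1,5] − [0,5] + [0,1],
  ∂[2,4,5] = [4,5] − [2,5] + [2,4].
The resulting 12×6 matrix has rank 6, and its Smith normal form has invariant factors (1,1,1,1,1,1).

Computing H_k = (kernel of ∂_k) / (image of ∂_{k+1}):

  H_0: rank C_0 − rank ∂_1 = 6 − 5 = 1, and the invariant factors of ∂_1 are all 1, so H_0 = Z.
  H_1: rank ker ∂_1 − rank ∂_2 = (12 − 5) − 6 = 1, and the invariant factors of ∂_2 are all 1, so H_1 = Z.
  H_2: rank ker ∂_2 − rank ∂_3 = (6 − 6) − 0 = 0, and there is no ∂_3, so H_2 = 0.

H_0 ≅ Z,  H_1 ≅ Z,  H_2 = 0.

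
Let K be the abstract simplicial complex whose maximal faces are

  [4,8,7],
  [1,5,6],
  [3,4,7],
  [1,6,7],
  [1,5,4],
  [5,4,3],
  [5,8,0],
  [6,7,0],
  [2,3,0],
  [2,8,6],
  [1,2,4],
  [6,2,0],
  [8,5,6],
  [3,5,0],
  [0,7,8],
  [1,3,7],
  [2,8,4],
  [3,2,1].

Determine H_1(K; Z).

H_1 ≅ Z ⊕ Z/2.

Order the vertices as 0 < 1 < 2 < 3 < 4 < 5 < 6 < 7 < 8. Listing each simplex with vertices in this order, K has dimension 2 with simplices:

  0-simplices (9): [0], [1], [2], [3], [4], [5], [6], [7], [8]
  1-simplices (27): (27 of them)
  2-simplices (18): [0,2,3], [0,2,6], [0,3,5], [0,5,8], [0,6,7], [0,7,8], [1,2,3], [1,2,4], [1,3,7], [1,4,5], [1,5,6], [1,6,7], [2,4,8], [2,6,8], [3,4,5], [3,4,7], [4,7,8], [5,6,8]

Hence C_0 ≅ Z^9, C_1 ≅ Z^27, C_2 ≅ Z^18.

∂_1: C_1 → C_0 is given by ∂[p,q] = [q] − [p]. For instance
  ∂[1,7] = [7] − [1].
As a 9×27 matrix over Z this has rank 8, with invariant factors (1,1,1,1,1,1,1,1).

Boundary ∂_2: C_2 → C_1 sends each 2-simplex [p,q,r] to [q,r] − [p,r] + [p,q]. For instance
  ∂[1,3,7] = [3,7] − [1,7] + [1,3],
  ∂[2,4,8] = [4,8] − [2,8] + [2,4].
This gives a 27×18 integer matrix of rank 18; reducing to Smith normal form yields diagonal entries (1,1,1,1,1,1,1,1,1,1,1,1,1,1,1,1,1,2).

Reading off H_k = ker ∂_k / im ∂_{k+1}:

  H_1: rank ker ∂_1 − rank ∂_2 = (27 − 8) − 18 = 1, and ∂_2 has invariant factor 2 > 1, so H_1 ≅ Z ⊕ Z/2.

(K is a triangulation of the Klein bottle.)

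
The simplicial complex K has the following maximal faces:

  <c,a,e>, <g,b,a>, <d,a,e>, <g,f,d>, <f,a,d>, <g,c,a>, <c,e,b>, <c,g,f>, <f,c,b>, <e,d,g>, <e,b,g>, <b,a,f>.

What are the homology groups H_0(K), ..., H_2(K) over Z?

We work with the vertex ordering a < b < c < d < e < f < g. The simplices of K, each written with vertices in increasing order, are:

  0-simplices (7): a, b, c, d, e, f, g
  1-simplices (18): ab, ac, ad, ae, af, ag, bc, be, bf, bg, ce, cf, cg, de, df, dg, eg, fg
  2-simplices (12): abf, abg, ace, acg, ade, adf, bce, bcf, beg, cfg, deg, dfg

giving chain groups C_0 ≅ Z^7, C_1 ≅ Z^18, C_2 ≅ Z^12.

∂_1: C_1 → C_0 is given by ∂[p,q] = [q] − [p]. For instance
  ∂ae = e − a.
The resulting 7×18 matrix has rank 6, and its Smith normal form has invariant factors (1,1,1,1,1,1).

∂_2: C_2 → C_1 maps a triangle to the signed sum of its edges. For instance
  ∂bcf = cf − bf + bc,
  ∂abf = bf − af + ab.
The 18×12 boundary matrix has rank 12 and Smith normal form diag(1,1,1,1,1,1,1,1,1,1,1,2).

From H_k ≅ ker(∂_k) / im(∂_{k+1}) we obtain:

  H_0: rank C_0 − rank ∂_1 = 7 − 6 = 1, and the invariant factors of ∂_1 are all 1, so H_0 = Z.
  H_1: rank ker ∂_1 − rank ∂_2 = (18 − 6) − 12 = 0, and ∂_2 has invariant factor 2 > 1, so H_1 = Z/2.
  H_2: rank ker ∂_2 − rank ∂_3 = (12 − 12) − 0 = 0, and there is no ∂_3, so H_2 = 0.

As a check, the Euler characteristic is 7 − 18 + 12 = 1, which agrees with 1 − 0 + 0 = 1.

H_0 = Z,  H_1 = Z/2,  H_2 = 0.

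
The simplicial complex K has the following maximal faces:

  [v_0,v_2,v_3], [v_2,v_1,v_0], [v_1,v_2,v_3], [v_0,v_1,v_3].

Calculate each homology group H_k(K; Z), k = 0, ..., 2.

We work with the vertex ordering v_0 < v_1 < v_2 < v_3. The simplices of K, each written with vertices in increasing order, are:

  0-simplices (4): [v_0], [v_1], [v_2], [v_3]
  1-simplices (6): [v_0,v_1], [v_0,v_2], [v_0,v_3], [v_1,v_2], [v_1,v_3], [v_2,v_3]
  2-simplices (4): [v_0,v_1,v_2], [v_0,v_1,v_3], [v_0,v_2,v_3], [v_1,v_2,v_3]

giving chain groups C_0 ≅ Z^4, C_1 ≅ Z^6, C_2 ≅ Z^4.

Boundary ∂_1: C_1 → C_0 maps an edge to its endpoints' difference, ∂[p,q] = q − p. For instance
  ∂[v_0,v_2] = [v_2] − [v_0].
As a 4×6 matrix over Z this has rank 3, with invariant factors (1,1,1).

∂_2: C_2 → C_1 maps a triangle to the signed sum of its edges. For instance
  ∂[v_0,v_2,v_3] = [v_2,v_3] − [v_0,v_3] + [v_0,v_2],
  ∂[v_0,v_1,v_2] = [v_1,v_2] − [v_0,v_2] + [v_0,v_1].
This gives a 6×4 integer matrix of rank 3; reducing to Smith normal form yields diagonal entries (1,1,1).

From H_k ≅ ker(∂_k) / im(∂_{k+1}) we obtain:

  H_0: rank C_0 − rank ∂_1 = 4 − 3 = 1, and the invariant factors of ∂_1 are all 1, so H_0 = Z.
  H_1: rank ker ∂_1 − rank ∂_2 = (6 − 3) − 3 = 0, and the invariant factors of ∂_2 are all 1, so H_1 = 0.
  H_2: rank ker ∂_2 − rank ∂_3 = (4 − 3) − 0 = 1, and there is no ∂_3, so H_2 = Z.

H_0 = Z,  H_1 = 0,  H_2 = Z.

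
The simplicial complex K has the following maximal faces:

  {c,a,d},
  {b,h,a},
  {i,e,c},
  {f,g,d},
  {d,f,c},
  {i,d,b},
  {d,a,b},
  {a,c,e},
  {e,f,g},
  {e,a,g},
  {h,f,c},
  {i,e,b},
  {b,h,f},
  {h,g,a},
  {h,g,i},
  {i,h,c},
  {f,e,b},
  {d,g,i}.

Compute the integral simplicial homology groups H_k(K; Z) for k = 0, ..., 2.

H_0 ≅ Z,  H_1 ≅ Z^2,  H_2 ≅ Z.

K has 9 vertices, 27 edges, 18 triangles.
rank ∂_0 = 0, rank ∂_1 = 8 ⇒ b_0 = 9 − 0 − 8 = 1; all invariant factors of ∂_1 are 1 so no torsion. So H_0 ≅ Z.
rank ∂_1 = 8, rank ∂_2 = 17 ⇒ b_1 = 27 − 8 − 17 = 2; all invariant factors of ∂_2 are 1 so no torsion. So H_1 ≅ Z^2.
rank ∂_2 = 17, rank ∂_3 = 0 ⇒ b_2 = 18 − 17 − 0 = 1. So H_2 ≅ Z.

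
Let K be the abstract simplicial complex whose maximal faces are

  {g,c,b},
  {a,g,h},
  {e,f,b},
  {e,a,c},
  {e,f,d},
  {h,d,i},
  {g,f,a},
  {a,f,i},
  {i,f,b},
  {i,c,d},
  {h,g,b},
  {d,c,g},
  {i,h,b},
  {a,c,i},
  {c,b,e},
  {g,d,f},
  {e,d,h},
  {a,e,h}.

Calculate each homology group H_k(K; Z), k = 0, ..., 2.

H_0 = Z,  H_1 = Z^2,  H_2 = Z.

Fix the vertex order a < b < c < d < e < f < g < h < i and write every simplex with vertices in increasing order. Then dim K = 2 and the simplices of K are:

  0-simplices (9): a, b, c, d, e, f, g, h, i
  1-simplices (27): ac, ae, af, ag, ah, ai, bc, be, bf, bg, bh, bi, cd, ce, cg, ci, de, df, dg, dh, di, ef, eh, fg, fi, gh, hi
  2-simplices (18): ace, aci, aeh, afg, afi, agh, bce, bcg, bef, bfi, bgh, bhi, cdg, cdi, def, deh, dfg, dhi

so the chain groups are C_0 ≅ Z^9, C_1 ≅ Z^27, C_2 ≅ Z^18.

The boundary map ∂_1: C_1 → C_0 maps an edge to its endpoints' difference, ∂[p,q] = q − p. For instance
  ∂ce = e − c.
The 9×27 boundary matrix has rank 8 and Smith normal form diag(1,1,1,1,1,1,1,1).

The boundary map ∂_2: C_2 → C_1 maps a triangle to the signed sum of its edges. For instance
  ∂aeh = eh − ah + ae,
  ∂dfg = fg − dg + df.
This gives a 27×18 integer matrix of rank 17; reducing to Smith normal form yields diagonal entries (1,1,1,1,1,1,1,1,1,1,1,1,1,1,1,1,1).

Computing H_k = (kernel of ∂_k) / (image of ∂_{k+1}):

  H_0: rank C_0 − rank ∂_1 = 9 − 8 = 1, and the invariant factors of ∂_1 are all 1, so H_0 ≅ Z.
  H_1: rank ker ∂_1 − rank ∂_2 = (27 − 8) − 17 = 2, and the invariant factors of ∂_2 are all 1, so H_1 ≅ Z^2.
  H_2: rank ker ∂_2 − rank ∂_3 = (18 − 17) − 0 = 1, and there is no ∂_3, so H_2 ≅ Z.

(K is a triangulation of the torus T^2.)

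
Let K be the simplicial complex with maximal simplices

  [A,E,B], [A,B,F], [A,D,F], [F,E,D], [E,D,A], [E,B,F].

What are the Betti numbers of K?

We work with the vertex ordering A < B < D < E < F. The simplices of K, each written with vertices in increasing order, are:

  0-simplices (5): A, B, D, E, F
  1-simplices (9): AB, AD, AE, AF, BE, BF, DE, DF, EF
  2-simplices (6): ABE, ABF, ADE, ADF, BEF, DEF

giving chain groups C_0 ≅ Z^5, C_1 ≅ Z^9, C_2 ≅ Z^6.

The boundary map ∂_1: C_1 → C_0 is given by ∂[p,q] = [q] − [p].
The resulting 5×9 matrix has rank 4, and its Smith normal form has invariant factors (1,1,1,1).

Boundary ∂_2: C_2 → C_1 acts by ∂[p,q,r] = [q,r] − [p,r] + [p,q]. For instance
  ∂ABF = BF − AF + AB,
  ∂ADF = DF − AF + AD.
The resulting 9×6 matrix has rank 5, and its Smith normal form has invariant factors (1,1,1,1,1).

Computing H_k = (kernel of ∂_k) / (image of ∂_{k+1}):

  H_0: rank C_0 − rank ∂_1 = 5 − 4 = 1, and the invariant factors of ∂_1 are all 1, so H_0 = Z.
  H_1: rank ker ∂_1 − rank ∂_2 = (9 − 4) − 5 = 0, and the invariant factors of ∂_2 are all 1, so H_1 = 0.
  H_2: rank ker ∂_2 − rank ∂_3 = (6 − 5) − 0 = 1, and there is no ∂_3, so H_2 = Z.

Hence the Betti numbers are b_0 = 1, b_1 = 0, b_2 = 1.

b_0 = 1, b_1 = 0, b_2 = 1.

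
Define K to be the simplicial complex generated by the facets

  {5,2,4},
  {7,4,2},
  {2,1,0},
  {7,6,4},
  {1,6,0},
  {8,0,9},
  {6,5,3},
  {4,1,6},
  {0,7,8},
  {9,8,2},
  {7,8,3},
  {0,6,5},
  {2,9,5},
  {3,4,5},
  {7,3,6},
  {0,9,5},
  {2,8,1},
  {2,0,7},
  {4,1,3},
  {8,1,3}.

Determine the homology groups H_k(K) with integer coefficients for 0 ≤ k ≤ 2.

H_0 = Z,  H_1 = Z × Z/2,  H_2 = 0.

K has 10 vertices, 30 edges, 20 triangles.
rank ∂_0 = 0, rank ∂_1 = 9 ⇒ b_0 = 10 − 0 − 9 = 1; all invariant factors of ∂_1 are 1 so no torsion. So H_0 = Z.
rank ∂_1 = 9, rank ∂_2 = 20 ⇒ b_1 = 30 − 9 − 20 = 1; ∂_2 has invariant factor(s) [2] giving torsion. So H_1 = Z × Z/2.
rank ∂_2 = 20, rank ∂_3 = 0 ⇒ b_2 = 20 − 20 − 0 = 0. So H_2 = 0.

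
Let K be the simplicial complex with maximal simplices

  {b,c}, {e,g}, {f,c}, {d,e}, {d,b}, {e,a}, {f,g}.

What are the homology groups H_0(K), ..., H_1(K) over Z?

H_0 = Z,  H_1 = Z.

Order the vertices as a < b < c < d < e < f < g. Listing each simplex with vertices in this order, K has dimension 1 with simplices:

  0-simplices (7): a, b, c, d, e, f, g
  1-simplices (7): ae, bc, bd, cf, de, eg, fg

so the chain groups are C_0 ≅ Z^7, C_1 ≅ Z^7.

Boundary ∂_1: C_1 → C_0 maps an edge to its endpoints' difference, ∂[p,q] = q − p. For instance
  ∂eg = g − e.
The resulting 7×7 matrix has rank 6, and its Smith normal form has invariant factors (1,1,1,1,1,1).

Reading off H_k = ker ∂_k / im ∂_{k+1}:

  H_0: rank C_0 − rank ∂_1 = 7 − 6 = 1, and the invariant factors of ∂_1 are all 1, so H_0 = Z.
  H_1: rank ker ∂_1 − rank ∂_2 = (7 − 6) − 0 = 1, and there is no ∂_2, so H_1 = Z.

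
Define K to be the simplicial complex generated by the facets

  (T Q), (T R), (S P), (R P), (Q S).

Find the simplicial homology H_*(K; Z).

H_0 = Z,  H_1 = Z.

We work with the vertex ordering P < Q < R < S < T. The simplices of K, each written with vertices in increasing order, are:

  0-simplices (5): P, Q, R, S, T
  1-simplices (5): PR, PS, QS, QT, RT

Hence C_0 ≅ Z^5, C_1 ≅ Z^5.

∂_1: C_1 → C_0 is given by ∂[p,q] = [q] − [p].
The 5×5 boundary matrix has rank 4 and Smith normal form diag(1,1,1,1).

From H_k ≅ ker(∂_k) / im(∂_{k+1}) we obtain:

  H_0: rank C_0 − rank ∂_1 = 5 − 4 = 1, and the invariant factors of ∂_1 are all 1, so H_0 ≅ Z.
  H_1: rank ker ∂_1 − rank ∂_2 = (5 − 4) − 0 = 1, and there is no ∂_2, so H_1 ≅ Z.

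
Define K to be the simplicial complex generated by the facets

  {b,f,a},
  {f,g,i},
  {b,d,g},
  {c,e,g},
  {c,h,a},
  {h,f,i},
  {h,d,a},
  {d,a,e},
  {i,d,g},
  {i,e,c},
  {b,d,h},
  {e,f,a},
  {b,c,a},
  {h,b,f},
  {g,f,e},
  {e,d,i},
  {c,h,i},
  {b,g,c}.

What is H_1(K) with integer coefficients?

Fix the vertex order a < b < c < d < e < f < g < h < i and write every simplex with vertices in increasing order. Then dim K = 2 and the simplices of K are:

  0-simplices (9): a, b, c, d, e, f, g, h, i
  1-simplices (27): ab, ac, ad, ae, af, ah, bc, bd, bf, bg, bh, ce, cg, ch, ci, de, dg, dh, di, ef, eg, ei, fg, fh, fi, gi, hi
  2-simplices (18): abc, abf, ach, ade, adh, aef, bcg, bdg, bdh, bfh, ceg, cei, chi, dei, dgi, efg, fgi, fhi

Hence C_0 ≅ Z^9, C_1 ≅ Z^27, C_2 ≅ Z^18.

The boundary map ∂_1: C_1 → C_0 is given by ∂[p,q] = [q] − [p]. For instance
  ∂ci = i − c.
As a 9×27 matrix over Z this has rank 8, with invariant factors (1,1,1,1,1,1,1,1).

∂_2: C_2 → C_1 maps a triangle to the signed sum of its edges. For instance
  ∂fgi = gi − fi + fg,
  ∂adh = dh − ah + ad.
The resulting 27×18 matrix has rank 18, and its Smith normal form has invariant factors (1,1,1,1,1,1,1,1,1,1,1,1,1,1,1,1,1,2).

Now H_k = ker ∂_k / im ∂_{k+1}, so:

  H_1: rank ker ∂_1 − rank ∂_2 = (27 − 8) − 18 = 1, and ∂_2 has invariant factor 2 > 1, so H_1 = Z ⊕ Z/2Z.

H_1 = Z ⊕ Z/2Z.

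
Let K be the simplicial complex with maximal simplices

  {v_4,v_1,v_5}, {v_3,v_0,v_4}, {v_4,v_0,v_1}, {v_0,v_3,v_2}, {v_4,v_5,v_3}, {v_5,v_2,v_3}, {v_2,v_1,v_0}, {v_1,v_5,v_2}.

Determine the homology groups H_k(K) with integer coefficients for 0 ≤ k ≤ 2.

We work with the vertex ordering v_0 < v_1 < v_2 < v_3 < v_4 < v_5. The simplices of K, each written with vertices in increasing order, are:

  0-simplices (6): [v_0], [v_1], [v_2], [v_3], [v_4], [v_5]
  1-simplices (12): [v_0,v_1], [v_0,v_2], [v_0,v_3], [v_0,v_4], [v_1,v_2], [v_1,v_4], [v_1,v_5], [v_2,v_3], [v_2,v_5], [v_3,v_4], [v_3,v_5], [v_4,v_5]
  2-simplices (8): [v_0,v_1,v_2], [v_0,v_1,v_4], [v_0,v_2,v_3], [v_0,v_3,v_4], [v_1,v_2,v_5], [v_1,v_4,v_5], [v_2,v_3,v_5], [v_3,v_4,v_5]

so the chain groups are C_0 ≅ Z^6, C_1 ≅ Z^12, C_2 ≅ Z^8.

∂_1: C_1 → C_0 sends each edge [p,q] (with p < q) to q − p. For instance
  ∂[v_3,v_5] = [v_5] − [v_3].
The 6×12 boundary matrix has rank 5 and Smith normal form diag(1,1,1,1,1).

∂_2: C_2 → C_1 maps a triangle to the signed sum of its edges. For instance
  ∂[v_0,v_2,v_3] = [v_2,v_3] − [v_0,v_3] + [v_0,v_2],
  ∂[v_0,v_1,v_4] = [v_1,v_4] − [v_0,v_4] + [v_0,v_1].
The 12×8 boundary matrix has rank 7 and Smith normal form diag(1,1,1,1,1,1,1).

Reading off H_k = ker ∂_k / im ∂_{k+1}:

  H_0: rank C_0 − rank ∂_1 = 6 − 5 = 1, and the invariant factors of ∂_1 are all 1, so H_0 ≅ Z.
  H_1: rank ker ∂_1 − rank ∂_2 = (12 − 5) − 7 = 0, and the invariant factors of ∂_2 are all 1, so H_1 ≅ 0.
  H_2: rank ker ∂_2 − rank ∂_3 = (8 − 7) − 0 = 1, and there is no ∂_3, so H_2 ≅ Z.

As a check, the Euler characteristic is 6 − 12 + 8 = 2, which agrees with 1 − 0 + 1 = 2.

H_0 = Z,  H_1 = 0,  H_2 = Z.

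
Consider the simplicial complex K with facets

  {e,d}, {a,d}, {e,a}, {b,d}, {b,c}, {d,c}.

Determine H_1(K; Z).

H_1 ≅ Z^2.

Take the total order a < b < c < d < e on the vertex set. Then K (dimension 1) consists of the simplices:

  0-simplices (5): a, b, c, d, e
  1-simplices (6): ad, ae, bc, bd, cd, de

so the chain groups are C_0 ≅ Z^5, C_1 ≅ Z^6.

∂_1: C_1 → C_0 maps an edge to its endpoints' difference, ∂[p,q] = q − p.
As a 5×6 matrix over Z this has rank 4, with invariant factors (1,1,1,1).

Reading off H_k = ker ∂_k / im ∂_{k+1}:

  H_1: rank ker ∂_1 − rank ∂_2 = (6 − 4) − 0 = 2, and there is no ∂_2, so H_1 ≅ Z^2.

(K is a triangulation of a wedge of 2 circles.)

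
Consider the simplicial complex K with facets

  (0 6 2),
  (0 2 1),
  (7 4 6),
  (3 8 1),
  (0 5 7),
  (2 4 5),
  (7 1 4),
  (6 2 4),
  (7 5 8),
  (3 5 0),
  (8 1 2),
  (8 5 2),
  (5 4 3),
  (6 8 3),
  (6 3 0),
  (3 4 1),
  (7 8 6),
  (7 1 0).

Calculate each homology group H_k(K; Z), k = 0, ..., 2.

H_0 = Z,  H_1 = Z^2,  H_2 = Z.

Take the total order 0 < 1 < 2 < 3 < 4 < 5 < 6 < 7 < 8 on the vertex set. Then K (dimension 2) consists of the simplices:

  0-simplices (9): [0], [1], [2], [3], [4], [5], [6], [7], [8]
  1-simplices (27): (27 of them)
  2-simplices (18): [0,1,2], [0,1,7], [0,2,6], [0,3,5], [0,3,6], [0,5,7], [1,2,8], [1,3,4], [1,3,8], [1,4,7], [2,4,5], [2,4,6], [2,5,8], [3,4,5], [3,6,8], [4,6,7], [5,7,8], [6,7,8]

so the chain groups are C_0 ≅ Z^9, C_1 ≅ Z^27, C_2 ≅ Z^18.

The boundary map ∂_1: C_1 → C_0 maps an edge to its endpoints' difference, ∂[p,q] = q − p. For instance
  ∂[3,4] = [4] − [3].
As a 9×27 matrix over Z this has rank 8, with invariant factors (1,1,1,1,1,1,1,1).

∂_2: C_2 → C_1 maps a triangle to the signed sum of its edges. For instance
  ∂[3,4,5] = [4,5] − [3,5] + [3,4],
  ∂[1,3,8] = [3,8] − [1,8] + [1,3].
As a 27×18 matrix over Z this has rank 17, with invariant factors (1,1,1,1,1,1,1,1,1,1,1,1,1,1,1,1,1).

Computing H_k = (kernel of ∂_k) / (image of ∂_{k+1}):

  H_0: rank C_0 − rank ∂_1 = 9 − 8 = 1, and the invariant factors of ∂_1 are all 1, so H_0 ≅ Z.
  H_1: rank ker ∂_1 − rank ∂_2 = (27 − 8) − 17 = 2, and the invariant factors of ∂_2 are all 1, so H_1 ≅ Z^2.
  H_2: rank ker ∂_2 − rank ∂_3 = (18 − 17) − 0 = 1, and there is no ∂_3, so H_2 ≅ Z.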